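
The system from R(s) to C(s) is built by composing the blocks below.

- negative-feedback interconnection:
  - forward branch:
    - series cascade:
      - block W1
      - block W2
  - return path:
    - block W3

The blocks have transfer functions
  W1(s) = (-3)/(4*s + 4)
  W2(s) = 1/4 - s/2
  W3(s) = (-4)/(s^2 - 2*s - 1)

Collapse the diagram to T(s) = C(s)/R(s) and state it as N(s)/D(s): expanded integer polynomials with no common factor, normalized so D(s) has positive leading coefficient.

[1] combine W1, W2 in series gives (6*s - 3)/(16*s + 16)
[2] apply the feedback formula to (W1*W2), W3: this yields T(s), and no further normalization is needed

Hence the answer: (6*s^3 - 15*s^2 + 3)/(16*s^3 - 16*s^2 - 72*s - 4)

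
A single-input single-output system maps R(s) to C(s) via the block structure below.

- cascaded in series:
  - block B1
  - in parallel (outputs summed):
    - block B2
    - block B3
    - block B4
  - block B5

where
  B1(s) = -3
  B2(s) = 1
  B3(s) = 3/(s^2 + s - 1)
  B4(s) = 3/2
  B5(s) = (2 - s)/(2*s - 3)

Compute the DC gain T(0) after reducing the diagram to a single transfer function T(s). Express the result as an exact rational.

1. reduce the parallel group B2, B3, B4: (5*s^2 + 5*s + 1)/(2*s^2 + 2*s - 2)
2. cascade B1, (B2+B3+B4), B5: (15*s^3 - 15*s^2 - 27*s - 6)/(4*s^3 - 2*s^2 - 10*s + 6)
DC gain: substitute s = 0 into T(s) from step 2: T(0) = -6/6 = -1.

Final answer: -1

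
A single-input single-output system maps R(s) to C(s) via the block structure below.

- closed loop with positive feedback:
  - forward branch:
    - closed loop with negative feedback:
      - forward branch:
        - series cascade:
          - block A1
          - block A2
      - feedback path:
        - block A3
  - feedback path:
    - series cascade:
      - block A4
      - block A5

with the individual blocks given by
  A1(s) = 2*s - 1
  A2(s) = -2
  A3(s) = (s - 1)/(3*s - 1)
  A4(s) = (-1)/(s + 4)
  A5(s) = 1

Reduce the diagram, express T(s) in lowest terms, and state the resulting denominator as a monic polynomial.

[1] cascade A1, A2 = 2 - 4*s
[2] reduce the feedback loop with forward (A1*A2) and return A3 = (12*s^2 - 10*s + 2)/(4*s^2 - 9*s + 3)
[3] series reduction of A4, A5 = (-1)/(s + 4)
[4] close the feedback loop around [(A1*A2)/(1+(A1*A2)*A3)], (A4*A5) = (12*s^3 + 38*s^2 - 38*s + 8)/(4*s^3 + 19*s^2 - 43*s + 14)
Step 4 gives the fully reduced T(s), with no common factor left to cancel. The denominator's leading coefficient is 4, so divide each of its coefficients by 4 to get the monic form.

Answer: s^3 + 19*s^2/4 - 43*s/4 + 7/2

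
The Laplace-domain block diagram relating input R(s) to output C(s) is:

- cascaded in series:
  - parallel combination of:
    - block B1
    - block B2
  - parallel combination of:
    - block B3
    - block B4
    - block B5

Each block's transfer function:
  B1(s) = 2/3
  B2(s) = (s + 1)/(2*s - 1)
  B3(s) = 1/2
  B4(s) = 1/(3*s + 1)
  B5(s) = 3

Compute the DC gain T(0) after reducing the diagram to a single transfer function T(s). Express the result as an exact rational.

[1] add B1, B2 (parallel): (7*s + 1)/(6*s - 3)
[2] add B3, B4, B5 (parallel): (21*s + 9)/(6*s + 2)
[3] cascade (B1+B2), (B3+B4+B5): (49*s^2 + 28*s + 3)/(12*s^2 - 2*s - 2)
Evaluating the step-3 result (the overall T(s)) at s = 0 gives T(0) = 3/(-2) = -3/2.

Answer: -3/2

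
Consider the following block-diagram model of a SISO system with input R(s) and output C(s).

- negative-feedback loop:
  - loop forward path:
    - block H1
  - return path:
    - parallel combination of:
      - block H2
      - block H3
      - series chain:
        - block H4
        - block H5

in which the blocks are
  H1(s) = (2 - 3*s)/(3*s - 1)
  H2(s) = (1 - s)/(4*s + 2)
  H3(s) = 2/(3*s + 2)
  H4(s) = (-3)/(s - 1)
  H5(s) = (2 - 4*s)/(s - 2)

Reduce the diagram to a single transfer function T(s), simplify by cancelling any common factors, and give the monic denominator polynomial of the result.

Answer: s^5 - 38*s^4/3 + 97*s^3/45 + 308*s^2/45 - 28*s/45 - 32/45

Working:
Step 1 - combine H4, H5 in series: (12*s - 6)/(s^2 - 3*s + 2)
Step 2 - reduce the parallel group H2, H3, (H4*H5): (-3*s^4 + 162*s^3 + 69*s^2 - 36*s - 12)/(12*s^4 - 22*s^3 - 14*s^2 + 16*s + 8)
Step 3 - collapse the loop (H1 forward, (H2+H3+(H4*H5)) return): (-36*s^5 + 90*s^4 - 2*s^3 - 76*s^2 + 8*s + 16)/(45*s^5 - 570*s^4 + 97*s^3 + 308*s^2 - 28*s - 32)
The result of step 3 is T(s) in lowest terms. Its denominator has leading coefficient 45; dividing the denominator through by 45 makes it monic.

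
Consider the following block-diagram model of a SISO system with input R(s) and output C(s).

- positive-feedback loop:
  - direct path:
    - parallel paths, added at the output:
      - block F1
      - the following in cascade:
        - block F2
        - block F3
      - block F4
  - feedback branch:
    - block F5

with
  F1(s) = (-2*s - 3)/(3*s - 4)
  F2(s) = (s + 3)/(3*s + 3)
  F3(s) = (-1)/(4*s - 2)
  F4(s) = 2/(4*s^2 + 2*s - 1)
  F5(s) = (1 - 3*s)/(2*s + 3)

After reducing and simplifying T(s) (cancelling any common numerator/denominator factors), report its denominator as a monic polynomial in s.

First reduce the diagram to T(s).

1. series reduction of F2, F3 gives (-s - 3)/(12*s^2 + 6*s - 6)
2. parallel reduction of F1, (F2*F3), F4 gives (-96*s^5 - 252*s^4 - 50*s^3 + 89*s^2 - 13*s + 18)/(144*s^5 - 48*s^4 - 264*s^3 + 42*s^2 + 90*s - 24)
3. apply the feedback formula to (F1+(F2*F3)+F4), F5 gives (192*s^6 + 792*s^5 + 856*s^4 - 28*s^3 - 241*s^2 + 3*s - 54)/(324*s^5 + 570*s^4 + 391*s^3 - 178*s^2 - 289*s + 90)
No further cancellation is possible in the step-3 result, so that is T(s). Its denominator becomes monic after dividing by the leading coefficient 324.

Answer: s^5 + 95*s^4/54 + 391*s^3/324 - 89*s^2/162 - 289*s/324 + 5/18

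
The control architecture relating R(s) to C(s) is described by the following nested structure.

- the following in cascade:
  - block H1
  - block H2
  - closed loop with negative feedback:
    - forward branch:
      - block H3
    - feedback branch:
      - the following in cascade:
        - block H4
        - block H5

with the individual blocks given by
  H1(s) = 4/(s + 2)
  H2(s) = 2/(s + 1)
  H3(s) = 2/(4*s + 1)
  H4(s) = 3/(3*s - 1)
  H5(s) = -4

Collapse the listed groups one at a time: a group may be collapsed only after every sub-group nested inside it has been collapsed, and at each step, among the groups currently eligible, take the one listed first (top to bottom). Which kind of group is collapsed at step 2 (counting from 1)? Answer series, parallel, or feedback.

Step 1. series reduction of H4, H5
Step 2. reduce the feedback loop with forward H3 and return (H4*H5)
Step 3. cascade H1, H2, [H3/(1+H3*(H4*H5))]
At step 2 the group reduced is feedback.

Therefore the answer is feedback.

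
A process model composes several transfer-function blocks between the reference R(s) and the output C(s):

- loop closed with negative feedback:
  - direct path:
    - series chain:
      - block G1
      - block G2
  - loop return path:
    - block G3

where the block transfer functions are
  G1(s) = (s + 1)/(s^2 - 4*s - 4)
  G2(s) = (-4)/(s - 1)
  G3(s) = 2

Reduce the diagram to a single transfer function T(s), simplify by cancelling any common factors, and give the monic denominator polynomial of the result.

The answer is s^3 - 5*s^2 - 8*s - 4.

Reasoning:
(1) combine G1, G2 in series, giving (-4*s - 4)/(s^3 - 5*s^2 + 4)
(2) collapse the loop ((G1*G2) forward, G3 return), giving (-4*s - 4)/(s^3 - 5*s^2 - 8*s - 4)
Step 2 gives the fully reduced T(s), with no common factor left to cancel. The denominator is already monic (leading coefficient 1).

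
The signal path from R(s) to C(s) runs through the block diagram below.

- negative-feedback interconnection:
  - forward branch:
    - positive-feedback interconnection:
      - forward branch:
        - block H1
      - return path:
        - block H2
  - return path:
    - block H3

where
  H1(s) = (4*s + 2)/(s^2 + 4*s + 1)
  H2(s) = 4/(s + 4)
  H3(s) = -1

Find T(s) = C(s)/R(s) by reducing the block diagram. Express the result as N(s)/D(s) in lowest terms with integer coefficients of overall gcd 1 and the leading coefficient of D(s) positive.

The answer is (4*s^2 + 18*s + 8)/(s^3 + 4*s^2 - 17*s - 12).

Reasoning:
Step 1: reduce the feedback loop with forward H1 and return H2: (4*s^2 + 18*s + 8)/(s^3 + 8*s^2 + s - 4)
Step 2: collapse the loop ([H1/(1-H1*H2)] forward, H3 return), giving the overall T(s)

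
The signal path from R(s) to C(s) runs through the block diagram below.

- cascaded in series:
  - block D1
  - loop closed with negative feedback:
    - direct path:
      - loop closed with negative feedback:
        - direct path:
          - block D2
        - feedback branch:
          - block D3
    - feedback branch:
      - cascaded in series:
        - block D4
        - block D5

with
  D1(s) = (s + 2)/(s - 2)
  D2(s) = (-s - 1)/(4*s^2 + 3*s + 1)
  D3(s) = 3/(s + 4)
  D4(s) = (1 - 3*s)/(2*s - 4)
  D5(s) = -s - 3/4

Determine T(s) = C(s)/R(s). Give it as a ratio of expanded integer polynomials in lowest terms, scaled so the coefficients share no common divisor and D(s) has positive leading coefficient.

Answer: (-8*s^3 - 56*s^2 - 112*s - 64)/(20*s^4 + 23*s^3 - 294*s^2 - 157*s - 4)

Working:
[1] feedback reduction of D2, D3, giving (-s^2 - 5*s - 4)/(4*s^3 + 19*s^2 + 10*s + 1)
[2] cascade D4, D5, giving (12*s^2 + 5*s - 3)/(8*s - 16)
[3] reduce the feedback loop with forward [D2/(1+D2*D3)] and return (D4*D5), giving (-8*s^3 - 24*s^2 + 48*s + 64)/(20*s^4 + 23*s^3 - 294*s^2 - 157*s - 4)
[4] series reduction of D1, [[D2/(1+D2*D3)]/(1+[D2/(1+D2*D3)]*(D4*D5))]: this yields T(s), and no further normalization is needed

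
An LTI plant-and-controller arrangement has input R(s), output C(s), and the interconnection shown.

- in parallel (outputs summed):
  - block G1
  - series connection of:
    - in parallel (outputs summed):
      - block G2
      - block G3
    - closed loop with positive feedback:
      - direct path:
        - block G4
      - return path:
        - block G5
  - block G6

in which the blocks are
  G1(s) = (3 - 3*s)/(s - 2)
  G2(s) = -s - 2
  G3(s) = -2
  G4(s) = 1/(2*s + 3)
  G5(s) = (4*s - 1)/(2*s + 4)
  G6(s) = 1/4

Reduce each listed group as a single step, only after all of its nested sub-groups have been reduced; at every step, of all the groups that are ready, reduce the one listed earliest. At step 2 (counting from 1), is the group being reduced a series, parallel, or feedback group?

(1) add G2, G3 (parallel)
(2) close the feedback loop around G4, G5
(3) cascade (G2+G3), [G4/(1-G4*G5)]
(4) reduce the parallel group G1, ((G2+G3)*[G4/(1-G4*G5)]), G6
At step 2 the group reduced is feedback.

Hence the answer: feedback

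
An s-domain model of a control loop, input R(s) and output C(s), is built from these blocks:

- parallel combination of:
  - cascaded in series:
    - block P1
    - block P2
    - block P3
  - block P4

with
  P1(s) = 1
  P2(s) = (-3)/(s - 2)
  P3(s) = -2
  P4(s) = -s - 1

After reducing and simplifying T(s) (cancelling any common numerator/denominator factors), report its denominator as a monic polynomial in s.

The answer is s - 2.

Reasoning:
[1] cascade P1, P2, P3, giving 6/(s - 2)
[2] combine (P1*P2*P3), P4 in parallel, giving (-s^2 + s + 8)/(s - 2)
That last expression is T(s), already simplified, and its denominator is already monic.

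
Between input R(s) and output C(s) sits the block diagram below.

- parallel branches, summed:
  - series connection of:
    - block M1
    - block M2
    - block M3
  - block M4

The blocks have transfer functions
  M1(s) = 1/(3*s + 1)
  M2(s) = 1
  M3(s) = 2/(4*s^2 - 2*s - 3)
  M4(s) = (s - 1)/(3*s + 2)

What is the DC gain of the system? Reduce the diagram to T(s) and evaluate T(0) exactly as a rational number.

1. series reduction of M1, M2, M3; result 2/(12*s^3 - 2*s^2 - 11*s - 3)
2. reduce the parallel group (M1*M2*M3), M4; result (12*s^4 - 14*s^3 - 9*s^2 + 14*s + 7)/(36*s^4 + 18*s^3 - 37*s^2 - 31*s - 6)
The step-2 result is T(s). Setting s = 0: T(0) = 7/(-6) = -7/6.

Therefore the answer is -7/6.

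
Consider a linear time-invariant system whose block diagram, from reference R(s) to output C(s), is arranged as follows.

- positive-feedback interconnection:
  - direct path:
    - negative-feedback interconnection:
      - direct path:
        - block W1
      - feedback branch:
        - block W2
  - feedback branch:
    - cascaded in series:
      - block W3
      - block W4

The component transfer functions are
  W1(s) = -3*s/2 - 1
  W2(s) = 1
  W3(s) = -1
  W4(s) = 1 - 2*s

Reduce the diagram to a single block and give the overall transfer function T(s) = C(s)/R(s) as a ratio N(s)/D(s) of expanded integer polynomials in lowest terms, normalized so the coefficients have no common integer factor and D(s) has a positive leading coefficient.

Answer: (-3*s - 2)/(6*s^2 - 2*s - 2)

Working:
Step 1 - collapse the loop (W1 forward, W2 return) gives (3*s + 2)/(3*s)
Step 2 - combine W3, W4 in series gives 2*s - 1
Step 3 - close the feedback loop around [W1/(1+W1*W2)], (W3*W4) - this is the overall T(s), already in the required normalized form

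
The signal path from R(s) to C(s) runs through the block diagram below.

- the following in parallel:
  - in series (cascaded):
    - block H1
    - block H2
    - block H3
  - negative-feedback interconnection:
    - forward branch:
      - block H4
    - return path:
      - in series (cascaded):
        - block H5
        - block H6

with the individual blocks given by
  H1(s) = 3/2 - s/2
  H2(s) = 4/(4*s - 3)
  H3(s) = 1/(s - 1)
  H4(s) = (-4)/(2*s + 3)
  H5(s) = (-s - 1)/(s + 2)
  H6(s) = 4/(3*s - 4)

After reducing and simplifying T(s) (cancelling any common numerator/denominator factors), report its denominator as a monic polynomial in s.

The answer is s^5 + 5*s^4/12 - 49*s^3/24 - 35*s^2/24 + 37*s/12 - 1.

Reasoning:
(1) combine H1, H2, H3 in series -> (6 - 2*s)/(4*s^2 - 7*s + 3)
(2) combine H5, H6 in series -> (-4*s - 4)/(3*s^2 + 2*s - 8)
(3) reduce the feedback loop with forward H4 and return (H5*H6) -> (-12*s^2 - 8*s + 32)/(6*s^3 + 13*s^2 + 6*s - 8)
(4) reduce the parallel group (H1*H2*H3), [H4/(1+H4*(H5*H6))] -> (-60*s^4 + 62*s^3 + 214*s^2 - 196*s + 48)/(24*s^5 + 10*s^4 - 49*s^3 - 35*s^2 + 74*s - 24)
The result of step 4 is T(s) in lowest terms. Its denominator has leading coefficient 24; dividing the denominator through by 24 makes it monic.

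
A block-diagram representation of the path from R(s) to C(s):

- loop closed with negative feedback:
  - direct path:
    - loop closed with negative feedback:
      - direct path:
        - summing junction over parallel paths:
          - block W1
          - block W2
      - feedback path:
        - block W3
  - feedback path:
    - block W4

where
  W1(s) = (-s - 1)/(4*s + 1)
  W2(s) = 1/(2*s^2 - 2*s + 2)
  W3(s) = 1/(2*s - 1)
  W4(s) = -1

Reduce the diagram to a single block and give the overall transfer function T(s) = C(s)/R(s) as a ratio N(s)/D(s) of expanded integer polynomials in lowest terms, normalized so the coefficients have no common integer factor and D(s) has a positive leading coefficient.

First reduce the diagram to T(s).

Step 1. reduce the parallel group W1, W2, giving (-2*s^3 + 4*s - 1)/(8*s^3 - 6*s^2 + 6*s + 2)
Step 2. reduce the feedback loop with forward (W1+W2) and return W3, giving (-4*s^4 + 2*s^3 + 8*s^2 - 6*s + 1)/(16*s^4 - 22*s^3 + 18*s^2 + 2*s - 3)
Step 3. collapse the loop ([(W1+W2)/(1+(W1+W2)*W3)] forward, W4 return) - this is the overall T(s), already in the required normalized form

Answer: (-4*s^4 + 2*s^3 + 8*s^2 - 6*s + 1)/(20*s^4 - 24*s^3 + 10*s^2 + 8*s - 4)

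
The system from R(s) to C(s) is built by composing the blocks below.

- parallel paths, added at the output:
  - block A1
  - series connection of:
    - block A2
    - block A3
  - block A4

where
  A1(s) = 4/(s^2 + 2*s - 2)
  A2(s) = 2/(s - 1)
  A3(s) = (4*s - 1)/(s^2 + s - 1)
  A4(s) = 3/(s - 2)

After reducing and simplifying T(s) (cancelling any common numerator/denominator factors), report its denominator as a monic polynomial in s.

Answer: s^6 - 8*s^4 + 5*s^3 + 12*s^2 - 14*s + 4

Working:
[1] cascade A2, A3; result (8*s - 2)/(s^3 - 2*s + 1)
[2] parallel reduction of A1, (A2*A3), A4; result (3*s^5 + 18*s^4 - 22*s^3 - 65*s^2 + 82*s - 22)/(s^6 - 8*s^4 + 5*s^3 + 12*s^2 - 14*s + 4)
The result of step 2 is T(s) in lowest terms. Its denominator already has leading coefficient 1, so it is monic as it stands.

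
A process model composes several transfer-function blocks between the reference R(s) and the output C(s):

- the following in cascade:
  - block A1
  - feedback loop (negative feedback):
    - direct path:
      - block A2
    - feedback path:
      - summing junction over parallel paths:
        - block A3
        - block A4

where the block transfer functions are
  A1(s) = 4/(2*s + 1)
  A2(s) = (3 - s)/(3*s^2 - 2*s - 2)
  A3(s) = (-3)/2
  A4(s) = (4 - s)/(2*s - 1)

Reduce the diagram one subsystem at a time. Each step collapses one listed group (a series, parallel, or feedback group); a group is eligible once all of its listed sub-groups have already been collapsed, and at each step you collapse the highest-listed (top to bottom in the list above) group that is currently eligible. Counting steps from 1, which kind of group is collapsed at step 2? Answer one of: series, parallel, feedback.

Step 1: add A3, A4 (parallel)
Step 2: feedback reduction of A2, (A3+A4)
Step 3: multiply A1, [A2/(1+A2*(A3+A4))] (series)
Step 2: feedback.

Final answer: feedback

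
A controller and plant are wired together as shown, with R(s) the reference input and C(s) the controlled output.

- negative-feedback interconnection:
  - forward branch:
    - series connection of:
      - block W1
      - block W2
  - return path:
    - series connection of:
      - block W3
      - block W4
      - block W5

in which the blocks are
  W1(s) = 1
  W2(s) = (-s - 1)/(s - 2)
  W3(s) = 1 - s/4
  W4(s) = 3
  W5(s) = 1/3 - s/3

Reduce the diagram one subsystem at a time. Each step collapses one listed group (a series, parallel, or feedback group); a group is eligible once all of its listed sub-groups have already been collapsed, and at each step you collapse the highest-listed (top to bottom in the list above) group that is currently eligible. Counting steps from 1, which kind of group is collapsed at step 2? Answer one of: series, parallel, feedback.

(1) series reduction of W1, W2
(2) combine W3, W4, W5 in series
(3) close the feedback loop around (W1*W2), (W3*W4*W5)
At step 2 the group reduced is series.

Final answer: series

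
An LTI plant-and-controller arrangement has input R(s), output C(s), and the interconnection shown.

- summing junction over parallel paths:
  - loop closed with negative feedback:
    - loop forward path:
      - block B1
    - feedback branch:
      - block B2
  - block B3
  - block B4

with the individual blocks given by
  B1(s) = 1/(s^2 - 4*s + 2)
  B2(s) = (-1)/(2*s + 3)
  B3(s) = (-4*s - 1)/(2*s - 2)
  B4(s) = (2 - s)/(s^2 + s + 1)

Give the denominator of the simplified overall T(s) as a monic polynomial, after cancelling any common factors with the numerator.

[1] reduce the feedback loop with forward B1 and return B2: (2*s + 3)/(2*s^3 - 5*s^2 - 8*s + 5)
[2] combine [B1/(1+B1*B2)], B3, B4 in parallel: (-8*s^6 + 6*s^5 + 73*s^4 + 27*s^3 - 18*s^2 + 41*s - 31)/(4*s^6 - 10*s^5 - 16*s^4 + 6*s^3 + 10*s^2 + 16*s - 10)
T(s) is the step-2 result (common factors already cancelled). Leading coefficient of the denominator: 4. Divide through by 4 for the monic polynomial.

Hence the answer: s^6 - 5*s^5/2 - 4*s^4 + 3*s^3/2 + 5*s^2/2 + 4*s - 5/2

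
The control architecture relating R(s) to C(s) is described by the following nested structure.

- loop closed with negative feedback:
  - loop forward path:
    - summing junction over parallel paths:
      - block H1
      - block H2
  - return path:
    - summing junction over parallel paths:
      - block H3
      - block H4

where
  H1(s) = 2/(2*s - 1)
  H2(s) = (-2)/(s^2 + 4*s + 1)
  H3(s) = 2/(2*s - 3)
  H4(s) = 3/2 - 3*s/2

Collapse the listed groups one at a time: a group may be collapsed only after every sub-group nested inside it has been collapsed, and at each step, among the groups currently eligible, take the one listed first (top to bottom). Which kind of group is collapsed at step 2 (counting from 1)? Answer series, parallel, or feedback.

1. reduce the parallel group H1, H2
2. parallel reduction of H3, H4
3. reduce the feedback loop with forward (H1+H2) and return (H3+H4)
Step 2: parallel.

Hence the answer: parallel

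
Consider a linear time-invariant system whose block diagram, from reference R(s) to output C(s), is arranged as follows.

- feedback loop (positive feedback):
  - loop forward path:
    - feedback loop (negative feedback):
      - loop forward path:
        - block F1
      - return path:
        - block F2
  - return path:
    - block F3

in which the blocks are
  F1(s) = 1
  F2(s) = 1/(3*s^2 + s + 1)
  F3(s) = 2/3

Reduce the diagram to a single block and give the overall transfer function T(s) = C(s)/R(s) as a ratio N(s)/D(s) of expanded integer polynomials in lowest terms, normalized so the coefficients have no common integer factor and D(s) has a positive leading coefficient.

Step 1: reduce the feedback loop with forward F1 and return F2: (3*s^2 + s + 1)/(3*s^2 + s + 2)
Step 2: reduce the feedback loop with forward [F1/(1+F1*F2)] and return F3; the result is T(s) itself (integer coefficients, no common factor, positive leading denominator coefficient)

Therefore the answer is (9*s^2 + 3*s + 3)/(3*s^2 + s + 4).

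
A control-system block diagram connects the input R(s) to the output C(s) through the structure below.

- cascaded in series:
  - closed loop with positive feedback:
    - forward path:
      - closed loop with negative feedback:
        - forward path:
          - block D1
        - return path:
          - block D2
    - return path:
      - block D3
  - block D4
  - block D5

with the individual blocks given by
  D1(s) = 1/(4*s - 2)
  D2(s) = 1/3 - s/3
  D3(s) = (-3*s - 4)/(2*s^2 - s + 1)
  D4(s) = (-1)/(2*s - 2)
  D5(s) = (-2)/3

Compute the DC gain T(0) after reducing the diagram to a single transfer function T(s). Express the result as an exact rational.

Step 1: reduce the feedback loop with forward D1 and return D2 = 3/(11*s - 5)
Step 2: apply the feedback formula to [D1/(1+D1*D2)], D3 = (6*s^2 - 3*s + 3)/(22*s^3 - 21*s^2 + 25*s + 7)
Step 3: reduce the series chain [[D1/(1+D1*D2)]/(1-[D1/(1+D1*D2)]*D3)], D4, D5 = (2*s^2 - s + 1)/(22*s^4 - 43*s^3 + 46*s^2 - 18*s - 7)
Evaluating the step-3 result (the overall T(s)) at s = 0 gives T(0) = 1/(-7) = -1/7.

Answer: -1/7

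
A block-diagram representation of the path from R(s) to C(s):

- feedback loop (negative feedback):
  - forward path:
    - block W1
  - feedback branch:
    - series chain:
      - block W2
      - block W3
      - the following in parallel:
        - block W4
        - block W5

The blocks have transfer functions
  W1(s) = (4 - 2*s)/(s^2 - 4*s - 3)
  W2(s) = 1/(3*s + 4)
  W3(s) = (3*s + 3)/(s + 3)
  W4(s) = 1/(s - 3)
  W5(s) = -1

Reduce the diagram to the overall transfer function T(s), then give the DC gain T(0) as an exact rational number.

Reducing step by step:

Step 1 - combine W4, W5 in parallel, giving (4 - s)/(s - 3)
Step 2 - combine W2, W3, (W4+W5) in series, giving (-3*s^2 + 9*s + 12)/(3*s^3 + 4*s^2 - 27*s - 36)
Step 3 - reduce the feedback loop with forward W1 and return (W2*W3*(W4+W5)), giving (-6*s^4 + 4*s^3 + 70*s^2 - 36*s - 144)/(3*s^5 - 8*s^4 - 46*s^3 + 30*s^2 + 237*s + 156)
Step 3 gives the overall T(s). Then T(0) = -144/156 = -12/13.

Answer: -12/13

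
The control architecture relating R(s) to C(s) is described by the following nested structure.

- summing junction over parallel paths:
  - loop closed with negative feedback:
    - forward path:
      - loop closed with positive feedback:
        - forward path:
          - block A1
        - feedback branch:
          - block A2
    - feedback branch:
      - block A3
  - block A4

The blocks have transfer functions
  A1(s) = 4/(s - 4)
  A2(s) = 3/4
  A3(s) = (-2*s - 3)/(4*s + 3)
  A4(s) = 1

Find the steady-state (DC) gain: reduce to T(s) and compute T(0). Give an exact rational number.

Step 1 - apply the feedback formula to A1, A2 gives 4/(s - 7)
Step 2 - apply the feedback formula to [A1/(1-A1*A2)], A3 gives (16*s + 12)/(4*s^2 - 33*s - 33)
Step 3 - parallel reduction of [[A1/(1-A1*A2)]/(1+[A1/(1-A1*A2)]*A3)], A4 gives (4*s^2 - 17*s - 21)/(4*s^2 - 33*s - 33)
Step 3 gives the overall T(s). Then T(0) = -21/(-33) = 7/11.

Final answer: 7/11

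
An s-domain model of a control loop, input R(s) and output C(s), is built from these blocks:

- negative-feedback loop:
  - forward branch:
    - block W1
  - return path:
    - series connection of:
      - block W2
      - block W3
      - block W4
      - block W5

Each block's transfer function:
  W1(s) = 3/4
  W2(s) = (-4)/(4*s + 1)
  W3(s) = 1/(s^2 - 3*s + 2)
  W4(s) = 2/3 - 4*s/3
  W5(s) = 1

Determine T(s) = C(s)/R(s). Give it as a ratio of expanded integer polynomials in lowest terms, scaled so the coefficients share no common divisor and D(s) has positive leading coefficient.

Reducing step by step:

Step 1 - reduce the series chain W2, W3, W4, W5: (16*s - 8)/(12*s^3 - 33*s^2 + 15*s + 6)
Step 2 - apply the feedback formula to W1, (W2*W3*W4*W5), giving the overall T(s)

Answer: (12*s^3 - 33*s^2 + 15*s + 6)/(16*s^3 - 44*s^2 + 36*s)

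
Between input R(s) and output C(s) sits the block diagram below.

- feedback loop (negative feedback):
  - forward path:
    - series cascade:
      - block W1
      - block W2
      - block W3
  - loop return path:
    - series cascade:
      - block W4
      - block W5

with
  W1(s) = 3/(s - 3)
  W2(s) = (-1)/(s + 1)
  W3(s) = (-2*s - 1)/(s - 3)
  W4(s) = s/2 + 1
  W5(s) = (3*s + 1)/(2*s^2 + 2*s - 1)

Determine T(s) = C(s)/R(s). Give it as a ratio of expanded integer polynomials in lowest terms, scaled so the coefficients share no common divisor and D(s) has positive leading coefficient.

[1] cascade W1, W2, W3 = (6*s + 3)/(s^3 - 5*s^2 + 3*s + 9)
[2] cascade W4, W5 = (3*s^2 + 7*s + 2)/(4*s^2 + 4*s - 2)
[3] reduce the feedback loop with forward (W1*W2*W3) and return (W4*W5), giving the overall T(s)

Therefore the answer is (24*s^3 + 36*s^2 - 6)/(4*s^5 - 16*s^4 + 8*s^3 + 109*s^2 + 63*s - 12).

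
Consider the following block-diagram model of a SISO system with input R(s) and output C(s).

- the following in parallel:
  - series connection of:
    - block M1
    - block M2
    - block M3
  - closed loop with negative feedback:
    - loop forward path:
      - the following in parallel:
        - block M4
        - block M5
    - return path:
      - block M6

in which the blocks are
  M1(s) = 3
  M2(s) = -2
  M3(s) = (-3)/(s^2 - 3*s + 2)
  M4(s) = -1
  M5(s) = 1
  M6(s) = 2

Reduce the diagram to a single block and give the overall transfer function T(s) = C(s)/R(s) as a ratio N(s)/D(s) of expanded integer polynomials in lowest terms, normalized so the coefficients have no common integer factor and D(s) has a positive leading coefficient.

Answer: 18/(s^2 - 3*s + 2)

Working:
Step 1 - series reduction of M1, M2, M3, giving 18/(s^2 - 3*s + 2)
Step 2 - add M4, M5 (parallel), giving 0
Step 3 - close the feedback loop around (M4+M5), M6, giving 0
Step 4 - combine (M1*M2*M3), [(M4+M5)/(1+(M4+M5)*M6)] in parallel; the result is T(s) itself (integer coefficients, no common factor, positive leading denominator coefficient)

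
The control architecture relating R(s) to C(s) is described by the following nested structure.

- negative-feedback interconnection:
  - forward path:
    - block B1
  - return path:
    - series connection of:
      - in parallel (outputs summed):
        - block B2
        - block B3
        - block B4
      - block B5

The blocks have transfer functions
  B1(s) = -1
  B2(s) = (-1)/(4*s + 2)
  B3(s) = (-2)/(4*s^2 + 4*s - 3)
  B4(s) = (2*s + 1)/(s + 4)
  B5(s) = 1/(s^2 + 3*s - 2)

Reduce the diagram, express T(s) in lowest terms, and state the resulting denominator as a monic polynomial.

First reduce the diagram to T(s).

1. parallel reduction of B2, B3, B4 gives (32*s^4 + 60*s^3 - 12*s^2 - 65*s - 10)/(16*s^4 + 88*s^3 + 92*s^2 - 22*s - 24)
2. series reduction of (B2+B3+B4), B5 gives (32*s^4 + 60*s^3 - 12*s^2 - 65*s - 10)/(16*s^6 + 136*s^5 + 324*s^4 + 78*s^3 - 274*s^2 - 28*s + 48)
3. close the feedback loop around B1, ((B2+B3+B4)*B5) gives (-16*s^6 - 136*s^5 - 324*s^4 - 78*s^3 + 274*s^2 + 28*s - 48)/(16*s^6 + 136*s^5 + 292*s^4 + 18*s^3 - 262*s^2 + 37*s + 58)
No further cancellation is possible in the step-3 result, so that is T(s). Its denominator becomes monic after dividing by the leading coefficient 16.

Answer: s^6 + 17*s^5/2 + 73*s^4/4 + 9*s^3/8 - 131*s^2/8 + 37*s/16 + 29/8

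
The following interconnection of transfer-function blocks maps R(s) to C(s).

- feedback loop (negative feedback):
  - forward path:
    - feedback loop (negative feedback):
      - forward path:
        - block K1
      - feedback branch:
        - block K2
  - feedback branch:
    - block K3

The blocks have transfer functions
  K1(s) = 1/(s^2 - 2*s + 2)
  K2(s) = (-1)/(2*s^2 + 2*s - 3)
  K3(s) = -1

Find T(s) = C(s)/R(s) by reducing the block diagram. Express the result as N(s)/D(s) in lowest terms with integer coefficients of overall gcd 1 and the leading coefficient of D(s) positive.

1. reduce the feedback loop with forward K1 and return K2 gives (2*s^2 + 2*s - 3)/(2*s^4 - 2*s^3 - 3*s^2 + 10*s - 7)
2. close the feedback loop around [K1/(1+K1*K2)], K3, giving the overall T(s)

Final answer: (2*s^2 + 2*s - 3)/(2*s^4 - 2*s^3 - 5*s^2 + 8*s - 4)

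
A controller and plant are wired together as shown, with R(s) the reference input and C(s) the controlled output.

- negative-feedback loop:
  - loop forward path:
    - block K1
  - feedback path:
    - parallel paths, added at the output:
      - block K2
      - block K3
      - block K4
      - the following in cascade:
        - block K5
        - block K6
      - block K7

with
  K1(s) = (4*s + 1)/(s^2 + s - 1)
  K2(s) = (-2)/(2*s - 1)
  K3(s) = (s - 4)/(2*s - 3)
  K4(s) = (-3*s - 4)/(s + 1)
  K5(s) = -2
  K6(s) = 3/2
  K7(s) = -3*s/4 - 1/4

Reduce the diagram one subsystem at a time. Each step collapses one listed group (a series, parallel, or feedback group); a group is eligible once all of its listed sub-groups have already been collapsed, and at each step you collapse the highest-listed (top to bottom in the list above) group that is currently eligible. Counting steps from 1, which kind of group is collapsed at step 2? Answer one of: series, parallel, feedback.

[1] reduce the series chain K5, K6
[2] add K2, K3, K4, (K5*K6), K7 (parallel)
[3] collapse the loop (K1 forward, (K2+K3+K4+(K5*K6)+K7) return)
The group at step 2 is a parallel group.

Answer: parallel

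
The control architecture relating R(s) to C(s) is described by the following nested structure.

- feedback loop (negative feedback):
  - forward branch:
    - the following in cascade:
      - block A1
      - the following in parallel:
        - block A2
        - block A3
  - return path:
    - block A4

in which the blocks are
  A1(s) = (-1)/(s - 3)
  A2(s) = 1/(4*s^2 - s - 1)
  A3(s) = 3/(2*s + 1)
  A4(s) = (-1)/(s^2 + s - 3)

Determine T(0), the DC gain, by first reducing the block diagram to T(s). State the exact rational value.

Answer: 6/11

Working:
Step 1: reduce the parallel group A2, A3 = (12*s^2 - s - 2)/(8*s^3 + 2*s^2 - 3*s - 1)
Step 2: multiply A1, (A2+A3) (series) = (-12*s^2 + s + 2)/(8*s^4 - 22*s^3 - 9*s^2 + 8*s + 3)
Step 3: feedback reduction of (A1*(A2+A3)), A4 = (-12*s^4 - 11*s^3 + 39*s^2 - s - 6)/(8*s^6 - 14*s^5 - 55*s^4 + 65*s^3 + 50*s^2 - 22*s - 11)
That last expression is T(s); at s = 0 only the constant terms survive, so T(0) = -6/(-11) = 6/11.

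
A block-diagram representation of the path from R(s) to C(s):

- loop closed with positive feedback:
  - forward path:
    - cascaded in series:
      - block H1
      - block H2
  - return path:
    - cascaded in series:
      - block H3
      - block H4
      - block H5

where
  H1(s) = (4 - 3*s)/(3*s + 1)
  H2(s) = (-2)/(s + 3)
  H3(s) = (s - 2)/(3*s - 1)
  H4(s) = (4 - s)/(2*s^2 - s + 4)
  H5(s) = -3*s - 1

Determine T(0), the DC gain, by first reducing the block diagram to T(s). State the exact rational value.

First reduce the diagram to T(s).

(1) multiply H1, H2 (series): (6*s - 8)/(3*s^2 + 10*s + 3)
(2) cascade H3, H4, H5: (3*s^3 - 17*s^2 + 18*s + 8)/(6*s^3 - 5*s^2 + 13*s - 4)
(3) apply the feedback formula to (H1*H2), (H3*H4*H5): (36*s^4 - 78*s^3 + 118*s^2 - 128*s + 32)/(18*s^5 + 27*s^4 + 133*s^3 - 141*s^2 + 95*s + 52)
Step 3 gives the overall T(s). Then T(0) = 32/52 = 8/13.

Answer: 8/13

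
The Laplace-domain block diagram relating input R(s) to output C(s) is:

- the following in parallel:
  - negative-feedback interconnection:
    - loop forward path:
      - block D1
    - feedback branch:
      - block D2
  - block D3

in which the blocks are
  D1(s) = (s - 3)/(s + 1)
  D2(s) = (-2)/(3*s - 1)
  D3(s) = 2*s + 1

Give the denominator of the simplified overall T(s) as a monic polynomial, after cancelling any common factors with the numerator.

Answer: s^2 + 5/3

Working:
(1) apply the feedback formula to D1, D2 = (3*s^2 - 10*s + 3)/(3*s^2 + 5)
(2) add [D1/(1+D1*D2)], D3 (parallel) = (6*s^3 + 6*s^2 + 8)/(3*s^2 + 5)
No further cancellation is possible in the step-2 result, so that is T(s). Its denominator becomes monic after dividing by the leading coefficient 3.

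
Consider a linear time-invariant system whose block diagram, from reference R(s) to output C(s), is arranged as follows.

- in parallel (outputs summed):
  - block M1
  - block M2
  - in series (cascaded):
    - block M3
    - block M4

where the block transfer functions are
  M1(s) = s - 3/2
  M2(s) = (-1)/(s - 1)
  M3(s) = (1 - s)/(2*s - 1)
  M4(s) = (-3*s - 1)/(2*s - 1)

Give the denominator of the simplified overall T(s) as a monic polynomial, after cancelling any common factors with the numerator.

Reducing step by step:

1. reduce the series chain M3, M4 gives (3*s^2 - 2*s - 1)/(4*s^2 - 4*s + 1)
2. reduce the parallel group M1, M2, (M3*M4) gives (8*s^4 - 22*s^3 + 16*s^2 - 7*s + 3)/(8*s^3 - 16*s^2 + 10*s - 2)
The result of step 2 is T(s) in lowest terms. Its denominator has leading coefficient 8; dividing the denominator through by 8 makes it monic.

Answer: s^3 - 2*s^2 + 5*s/4 - 1/4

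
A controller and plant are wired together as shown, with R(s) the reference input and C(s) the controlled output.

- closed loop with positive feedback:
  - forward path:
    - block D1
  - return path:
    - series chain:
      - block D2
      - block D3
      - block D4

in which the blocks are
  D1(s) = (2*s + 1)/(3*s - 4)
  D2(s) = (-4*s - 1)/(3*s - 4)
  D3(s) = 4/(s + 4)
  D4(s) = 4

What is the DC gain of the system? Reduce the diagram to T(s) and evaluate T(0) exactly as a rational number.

(1) combine D2, D3, D4 in series -> (-64*s - 16)/(3*s^2 + 8*s - 16)
(2) feedback reduction of D1, (D2*D3*D4) -> (6*s^3 + 19*s^2 - 24*s - 16)/(9*s^3 + 140*s^2 + 16*s + 80)
Step 2 gives the overall T(s). Then T(0) = -16/80 = -1/5.

Hence the answer: -1/5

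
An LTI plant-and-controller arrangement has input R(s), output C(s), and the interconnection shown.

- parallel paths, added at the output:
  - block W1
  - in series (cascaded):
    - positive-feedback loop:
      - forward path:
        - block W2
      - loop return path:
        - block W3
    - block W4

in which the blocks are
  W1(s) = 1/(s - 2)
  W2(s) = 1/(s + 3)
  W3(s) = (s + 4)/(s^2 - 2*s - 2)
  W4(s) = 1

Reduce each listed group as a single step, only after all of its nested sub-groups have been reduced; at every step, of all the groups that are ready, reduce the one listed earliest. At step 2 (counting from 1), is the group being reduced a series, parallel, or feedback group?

Reducing step by step:

[1] collapse the loop (W2 forward, W3 return)
[2] series reduction of [W2/(1-W2*W3)], W4
[3] add W1, ([W2/(1-W2*W3)]*W4) (parallel)
Step 2: series.

Answer: series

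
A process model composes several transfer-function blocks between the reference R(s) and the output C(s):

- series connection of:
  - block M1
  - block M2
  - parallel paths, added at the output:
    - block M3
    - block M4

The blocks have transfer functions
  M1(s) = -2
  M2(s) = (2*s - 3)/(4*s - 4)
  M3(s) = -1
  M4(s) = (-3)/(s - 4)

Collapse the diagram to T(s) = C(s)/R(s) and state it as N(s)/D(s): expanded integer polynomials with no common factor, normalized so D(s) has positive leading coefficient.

(1) reduce the parallel group M3, M4; result (1 - s)/(s - 4)
(2) series reduction of M1, M2, (M3+M4): this yields T(s), and no further normalization is needed

Answer: (2*s - 3)/(2*s - 8)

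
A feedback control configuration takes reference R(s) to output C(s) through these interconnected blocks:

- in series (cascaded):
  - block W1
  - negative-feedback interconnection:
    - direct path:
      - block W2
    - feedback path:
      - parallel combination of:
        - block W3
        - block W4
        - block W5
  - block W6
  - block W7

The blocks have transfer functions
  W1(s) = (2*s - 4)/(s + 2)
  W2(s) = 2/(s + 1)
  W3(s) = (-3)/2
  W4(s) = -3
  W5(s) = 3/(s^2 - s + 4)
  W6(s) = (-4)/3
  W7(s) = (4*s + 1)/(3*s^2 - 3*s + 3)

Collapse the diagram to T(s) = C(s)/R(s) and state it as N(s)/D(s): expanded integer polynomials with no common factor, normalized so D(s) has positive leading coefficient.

Step 1: add W3, W4, W5 (parallel); result (-9*s^2 + 9*s - 30)/(2*s^2 - 2*s + 8)
Step 2: close the feedback loop around W2, (W3+W4+W5); result (2*s^2 - 2*s + 8)/(s^3 - 9*s^2 + 12*s - 26)
Step 3: cascade W1, [W2/(1+W2*(W3+W4+W5))], W6, W7; the result is T(s) itself (integer coefficients, no common factor, positive leading denominator coefficient)

Final answer: (-64*s^4 + 176*s^3 - 336*s^2 + 416*s + 128)/(9*s^6 - 72*s^5 + 18*s^4 - 27*s^3 - 504*s^2 + 450*s - 468)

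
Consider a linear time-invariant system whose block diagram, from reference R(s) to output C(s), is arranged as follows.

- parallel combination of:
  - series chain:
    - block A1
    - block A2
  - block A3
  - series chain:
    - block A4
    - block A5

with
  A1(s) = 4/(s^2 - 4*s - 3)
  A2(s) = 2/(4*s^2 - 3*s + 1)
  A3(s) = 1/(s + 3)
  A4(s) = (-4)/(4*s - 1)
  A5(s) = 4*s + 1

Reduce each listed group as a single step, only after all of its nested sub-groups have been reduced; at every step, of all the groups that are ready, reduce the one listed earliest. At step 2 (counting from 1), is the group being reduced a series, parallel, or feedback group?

(1) series reduction of A1, A2
(2) multiply A4, A5 (series)
(3) reduce the parallel group (A1*A2), A3, (A4*A5)
Step 2 collapses a series group.

Answer: series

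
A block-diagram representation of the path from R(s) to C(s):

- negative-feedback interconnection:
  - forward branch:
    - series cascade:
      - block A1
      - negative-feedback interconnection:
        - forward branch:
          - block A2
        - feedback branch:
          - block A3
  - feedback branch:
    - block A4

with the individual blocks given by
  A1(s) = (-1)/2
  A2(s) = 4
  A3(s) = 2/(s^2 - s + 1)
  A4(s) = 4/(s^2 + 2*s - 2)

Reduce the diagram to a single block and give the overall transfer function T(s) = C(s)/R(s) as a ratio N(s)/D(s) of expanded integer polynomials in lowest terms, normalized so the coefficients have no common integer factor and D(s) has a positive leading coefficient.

[1] close the feedback loop around A2, A3: (4*s^2 - 4*s + 4)/(s^2 - s + 9)
[2] reduce the series chain A1, [A2/(1+A2*A3)]: (-2*s^2 + 2*s - 2)/(s^2 - s + 9)
[3] close the feedback loop around (A1*[A2/(1+A2*A3)]), A4: this yields T(s), and no further normalization is needed

Therefore the answer is (-2*s^4 - 2*s^3 + 6*s^2 - 8*s + 4)/(s^4 + s^3 - 3*s^2 + 28*s - 26).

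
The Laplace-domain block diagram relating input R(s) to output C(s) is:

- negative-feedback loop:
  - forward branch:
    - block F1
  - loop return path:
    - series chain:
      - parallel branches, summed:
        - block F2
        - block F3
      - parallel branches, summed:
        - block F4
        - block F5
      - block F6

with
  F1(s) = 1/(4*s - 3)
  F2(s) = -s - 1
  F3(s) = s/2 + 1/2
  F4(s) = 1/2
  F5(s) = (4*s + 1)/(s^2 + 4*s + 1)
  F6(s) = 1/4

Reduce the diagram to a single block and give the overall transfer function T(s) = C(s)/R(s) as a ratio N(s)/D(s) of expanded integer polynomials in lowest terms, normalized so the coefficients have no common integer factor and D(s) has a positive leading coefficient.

1. sum the parallel branches F2, F3 gives -s/2 - 1/2
2. add F4, F5 (parallel) gives (s^2 + 12*s + 3)/(2*s^2 + 8*s + 2)
3. cascade (F2+F3), (F4+F5), F6 gives (-s^3 - 13*s^2 - 15*s - 3)/(16*s^2 + 64*s + 16)
4. apply the feedback formula to F1, ((F2+F3)*(F4+F5)*F6): this yields T(s), and no further normalization is needed

Final answer: (16*s^2 + 64*s + 16)/(63*s^3 + 195*s^2 - 143*s - 51)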